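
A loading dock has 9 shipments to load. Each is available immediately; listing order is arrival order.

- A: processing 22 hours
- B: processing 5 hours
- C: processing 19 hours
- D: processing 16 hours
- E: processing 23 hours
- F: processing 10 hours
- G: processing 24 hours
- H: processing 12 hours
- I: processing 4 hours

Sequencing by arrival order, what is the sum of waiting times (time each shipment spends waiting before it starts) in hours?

FIFO (arrival order): A B C D E F G H I.
A: waits 0, runs 0→22
B: waits 22, runs 22→27
C: waits 27, runs 27→46
D: waits 46, runs 46→62
E: waits 62, runs 62→85
F: waits 85, runs 85→95
G: waits 95, runs 95→119
H: waits 119, runs 119→131
I: waits 131, runs 131→135
Sum = 0+22+27+46+62+85+95+119+131 = 587.

587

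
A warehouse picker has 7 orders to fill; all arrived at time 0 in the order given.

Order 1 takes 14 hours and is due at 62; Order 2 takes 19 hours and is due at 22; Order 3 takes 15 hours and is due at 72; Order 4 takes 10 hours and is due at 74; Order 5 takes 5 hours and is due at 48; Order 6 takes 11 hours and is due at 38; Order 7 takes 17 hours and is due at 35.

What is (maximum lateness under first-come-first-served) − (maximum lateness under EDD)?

39

FIFO (arrival order): Order 1 Order 2 Order 3 Order 4 Order 5 Order 6 Order 7.
Order 1: 0→14, due 62, lateness -48
Order 2: 14→33, due 22, lateness 11
Order 3: 33→48, due 72, lateness -24
Order 4: 48→58, due 74, lateness -16
Order 5: 58→63, due 48, lateness 15
Order 6: 63→74, due 38, lateness 36
Order 7: 74→91, due 35, lateness 56
Maximum = 56.
EDD (increasing due date): Order 2 Order 7 Order 6 Order 5 Order 1 Order 3 Order 4.
Order 2: 0→19, due 22, lateness -3
Order 7: 19→36, due 35, lateness 1
Order 6: 36→47, due 38, lateness 9
Order 5: 47→52, due 48, lateness 4
Order 1: 52→66, due 62, lateness 4
Order 3: 66→81, due 72, lateness 9
Order 4: 81→91, due 74, lateness 17
Maximum = 17.
Difference = 56 − 17 = 39.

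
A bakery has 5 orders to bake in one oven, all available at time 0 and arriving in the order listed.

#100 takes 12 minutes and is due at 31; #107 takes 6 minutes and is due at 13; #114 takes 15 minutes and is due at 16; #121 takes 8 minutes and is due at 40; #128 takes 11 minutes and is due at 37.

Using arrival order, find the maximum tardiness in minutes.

17

FIFO (arrival order): #100 #107 #114 #121 #128.
#100: 0→12, due 31, tardiness 0
#107: 12→18, due 13, tardiness 5
#114: 18→33, due 16, tardiness 17
#121: 33→41, due 40, tardiness 1
#128: 41→52, due 37, tardiness 15
Maximum = 17.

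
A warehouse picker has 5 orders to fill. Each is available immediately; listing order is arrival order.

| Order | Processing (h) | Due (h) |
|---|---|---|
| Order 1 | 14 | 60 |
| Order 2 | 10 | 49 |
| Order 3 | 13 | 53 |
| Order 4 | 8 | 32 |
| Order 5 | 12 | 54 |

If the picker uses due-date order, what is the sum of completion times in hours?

EDD (increasing due date): Order 4 Order 2 Order 3 Order 5 Order 1.
Order 4: 0→8
Order 2: 8→18
Order 3: 18→31
Order 5: 31→43
Order 1: 43→57
Sum = 8+18+31+43+57 = 157.

157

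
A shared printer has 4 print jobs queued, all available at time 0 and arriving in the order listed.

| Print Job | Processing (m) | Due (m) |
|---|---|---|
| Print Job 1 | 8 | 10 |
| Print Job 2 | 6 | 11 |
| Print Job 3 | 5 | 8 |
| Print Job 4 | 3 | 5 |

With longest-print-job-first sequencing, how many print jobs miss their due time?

3

LPT (decreasing processing time): Print Job 1 Print Job 2 Print Job 3 Print Job 4.
Print Job 1: 0→8, due 10, tardiness 0
Print Job 2: 8→14, due 11, tardiness 3
Print Job 3: 14→19, due 8, tardiness 11
Print Job 4: 19→22, due 5, tardiness 17
Late print jobs: 3.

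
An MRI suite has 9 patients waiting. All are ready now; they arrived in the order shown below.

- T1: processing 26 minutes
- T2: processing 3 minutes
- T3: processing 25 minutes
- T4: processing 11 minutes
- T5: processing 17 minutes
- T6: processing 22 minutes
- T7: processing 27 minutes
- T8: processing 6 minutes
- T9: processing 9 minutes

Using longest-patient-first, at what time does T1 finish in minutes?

LPT (decreasing processing time): T7 T1 T3 T6 T5 T4 T9 T8 T2.
T7: 0→27
T1: 27→53

53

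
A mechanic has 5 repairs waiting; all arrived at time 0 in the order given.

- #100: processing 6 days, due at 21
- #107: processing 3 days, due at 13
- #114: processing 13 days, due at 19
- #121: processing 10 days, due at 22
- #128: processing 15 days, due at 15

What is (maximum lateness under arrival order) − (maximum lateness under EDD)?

7

FIFO (arrival order): #100 #107 #114 #121 #128.
#100: 0→6, due 21, lateness -15
#107: 6→9, due 13, lateness -4
#114: 9→22, due 19, lateness 3
#121: 22→32, due 22, lateness 10
#128: 32→47, due 15, lateness 32
Maximum = 32.
EDD (increasing due date): #107 #128 #114 #100 #121.
#107: 0→3, due 13, lateness -10
#128: 3→18, due 15, lateness 3
#114: 18→31, due 19, lateness 12
#100: 31→37, due 21, lateness 16
#121: 37→47, due 22, lateness 25
Maximum = 25.
Difference = 32 − 25 = 7.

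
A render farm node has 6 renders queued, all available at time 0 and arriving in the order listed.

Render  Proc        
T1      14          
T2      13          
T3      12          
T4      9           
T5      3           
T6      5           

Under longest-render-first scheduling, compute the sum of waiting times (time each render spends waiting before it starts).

181

LPT (decreasing processing time): T1 T2 T3 T4 T6 T5.
T1: waits 0, runs 0→14
T2: waits 14, runs 14→27
T3: waits 27, runs 27→39
T4: waits 39, runs 39→48
T6: waits 48, runs 48→53
T5: waits 53, runs 53→56
Sum = 0+14+27+39+48+53 = 181.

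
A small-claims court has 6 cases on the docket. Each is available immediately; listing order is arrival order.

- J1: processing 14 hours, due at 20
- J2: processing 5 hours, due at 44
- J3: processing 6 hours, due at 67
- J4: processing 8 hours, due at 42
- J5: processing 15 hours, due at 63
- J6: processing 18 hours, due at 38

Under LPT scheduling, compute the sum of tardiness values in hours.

LPT (decreasing processing time): J6 J5 J1 J4 J3 J2.
J6: 0→18, due 38, tardiness 0
J5: 18→33, due 63, tardiness 0
J1: 33→47, due 20, tardiness 27
J4: 47→55, due 42, tardiness 13
J3: 55→61, due 67, tardiness 0
J2: 61→66, due 44, tardiness 22
Sum = 0+0+27+13+0+22 = 62.

62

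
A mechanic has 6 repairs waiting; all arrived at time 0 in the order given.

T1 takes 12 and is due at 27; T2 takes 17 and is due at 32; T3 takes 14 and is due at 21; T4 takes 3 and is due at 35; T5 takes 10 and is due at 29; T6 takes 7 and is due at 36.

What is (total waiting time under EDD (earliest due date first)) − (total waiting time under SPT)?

EDD (increasing due date): T3 T1 T5 T2 T4 T6.
T3: waits 0, runs 0→14
T1: waits 14, runs 14→26
T5: waits 26, runs 26→36
T2: waits 36, runs 36→53
T4: waits 53, runs 53→56
T6: waits 56, runs 56→63
Sum = 0+14+26+36+53+56 = 185.
SPT (increasing processing time): T4 T6 T5 T1 T3 T2.
T4: waits 0, runs 0→3
T6: waits 3, runs 3→10
T5: waits 10, runs 10→20
T1: waits 20, runs 20→32
T3: waits 32, runs 32→46
T2: waits 46, runs 46→63
Sum = 0+3+10+20+32+46 = 111.
Difference = 185 − 111 = 74.

74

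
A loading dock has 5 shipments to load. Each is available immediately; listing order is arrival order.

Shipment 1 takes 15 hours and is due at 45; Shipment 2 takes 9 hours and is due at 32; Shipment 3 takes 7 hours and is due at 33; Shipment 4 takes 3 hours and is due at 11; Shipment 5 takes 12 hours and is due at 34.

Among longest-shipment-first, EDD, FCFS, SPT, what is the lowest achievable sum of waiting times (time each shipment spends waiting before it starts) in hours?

LPT (decreasing processing time): Shipment 1 Shipment 5 Shipment 2 Shipment 3 Shipment 4.
Shipment 1: waits 0, runs 0→15
Shipment 5: waits 15, runs 15→27
Shipment 2: waits 27, runs 27→36
Shipment 3: waits 36, runs 36→43
Shipment 4: waits 43, runs 43→46
Sum = 0+15+27+36+43 = 121.
EDD (increasing due date): Shipment 4 Shipment 2 Shipment 3 Shipment 5 Shipment 1.
Shipment 4: waits 0, runs 0→3
Shipment 2: waits 3, runs 3→12
Shipment 3: waits 12, runs 12→19
Shipment 5: waits 19, runs 19→31
Shipment 1: waits 31, runs 31→46
Sum = 0+3+12+19+31 = 65.
FIFO (arrival order): Shipment 1 Shipment 2 Shipment 3 Shipment 4 Shipment 5.
Shipment 1: waits 0, runs 0→15
Shipment 2: waits 15, runs 15→24
Shipment 3: waits 24, runs 24→31
Shipment 4: waits 31, runs 31→34
Shipment 5: waits 34, runs 34→46
Sum = 0+15+24+31+34 = 104.
SPT (increasing processing time): Shipment 4 Shipment 3 Shipment 2 Shipment 5 Shipment 1.
Shipment 4: waits 0, runs 0→3
Shipment 3: waits 3, runs 3→10
Shipment 2: waits 10, runs 10→19
Shipment 5: waits 19, runs 19→31
Shipment 1: waits 31, runs 31→46
Sum = 0+3+10+19+31 = 63.
LPT 121, EDD 65, FIFO 104, SPT 63 → minimum 63.

63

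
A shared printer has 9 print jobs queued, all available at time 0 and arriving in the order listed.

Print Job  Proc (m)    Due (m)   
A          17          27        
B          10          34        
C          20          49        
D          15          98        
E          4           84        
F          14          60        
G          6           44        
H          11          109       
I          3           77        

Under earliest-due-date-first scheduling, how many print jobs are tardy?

2

EDD (increasing due date): A B G C F I E D H.
A: 0→17, due 27, tardiness 0
B: 17→27, due 34, tardiness 0
G: 27→33, due 44, tardiness 0
C: 33→53, due 49, tardiness 4
F: 53→67, due 60, tardiness 7
I: 67→70, due 77, tardiness 0
E: 70→74, due 84, tardiness 0
D: 74→89, due 98, tardiness 0
H: 89→100, due 109, tardiness 0
Late print jobs: 2.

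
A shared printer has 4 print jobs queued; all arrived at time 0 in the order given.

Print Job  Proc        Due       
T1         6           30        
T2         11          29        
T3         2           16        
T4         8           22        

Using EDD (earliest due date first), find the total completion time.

EDD (increasing due date): T3 T4 T2 T1.
T3: 0→2
T4: 2→10
T2: 10→21
T1: 21→27
Sum = 2+10+21+27 = 60.

60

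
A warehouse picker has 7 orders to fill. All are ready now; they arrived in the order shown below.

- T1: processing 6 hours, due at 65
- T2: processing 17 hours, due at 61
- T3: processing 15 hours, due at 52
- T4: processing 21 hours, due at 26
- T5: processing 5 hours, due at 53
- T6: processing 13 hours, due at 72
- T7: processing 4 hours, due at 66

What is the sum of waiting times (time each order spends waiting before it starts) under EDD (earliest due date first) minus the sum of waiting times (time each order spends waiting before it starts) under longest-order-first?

-39

EDD (increasing due date): T4 T3 T5 T2 T1 T7 T6.
T4: waits 0, runs 0→21
T3: waits 21, runs 21→36
T5: waits 36, runs 36→41
T2: waits 41, runs 41→58
T1: waits 58, runs 58→64
T7: waits 64, runs 64→68
T6: waits 68, runs 68→81
Sum = 0+21+36+41+58+64+68 = 288.
LPT (decreasing processing time): T4 T2 T3 T6 T1 T5 T7.
T4: waits 0, runs 0→21
T2: waits 21, runs 21→38
T3: waits 38, runs 38→53
T6: waits 53, runs 53→66
T1: waits 66, runs 66→72
T5: waits 72, runs 72→77
T7: waits 77, runs 77→81
Sum = 0+21+38+53+66+72+77 = 327.
Difference = 288 − 327 = -39.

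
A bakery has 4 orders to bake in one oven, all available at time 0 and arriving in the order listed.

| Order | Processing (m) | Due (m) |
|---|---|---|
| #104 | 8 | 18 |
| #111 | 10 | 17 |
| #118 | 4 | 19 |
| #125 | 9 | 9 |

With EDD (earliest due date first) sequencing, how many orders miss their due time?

3

EDD (increasing due date): #125 #111 #104 #118.
#125: 0→9, due 9, tardiness 0
#111: 9→19, due 17, tardiness 2
#104: 19→27, due 18, tardiness 9
#118: 27→31, due 19, tardiness 12
Late orders: 3.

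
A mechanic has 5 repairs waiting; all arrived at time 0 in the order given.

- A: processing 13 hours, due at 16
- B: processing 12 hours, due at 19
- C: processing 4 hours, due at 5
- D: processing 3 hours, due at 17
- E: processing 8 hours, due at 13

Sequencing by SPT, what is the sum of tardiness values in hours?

36

SPT (increasing processing time): D C E B A.
D: 0→3, due 17, tardiness 0
C: 3→7, due 5, tardiness 2
E: 7→15, due 13, tardiness 2
B: 15→27, due 19, tardiness 8
A: 27→40, due 16, tardiness 24
Sum = 0+2+2+8+24 = 36.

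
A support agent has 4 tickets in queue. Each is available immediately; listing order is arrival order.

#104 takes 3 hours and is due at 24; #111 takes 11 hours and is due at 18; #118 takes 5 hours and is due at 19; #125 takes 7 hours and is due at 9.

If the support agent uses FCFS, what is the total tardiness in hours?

17

FIFO (arrival order): #104 #111 #118 #125.
#104: 0→3, due 24, tardiness 0
#111: 3→14, due 18, tardiness 0
#118: 14→19, due 19, tardiness 0
#125: 19→26, due 9, tardiness 17
Sum = 0+0+0+17 = 17.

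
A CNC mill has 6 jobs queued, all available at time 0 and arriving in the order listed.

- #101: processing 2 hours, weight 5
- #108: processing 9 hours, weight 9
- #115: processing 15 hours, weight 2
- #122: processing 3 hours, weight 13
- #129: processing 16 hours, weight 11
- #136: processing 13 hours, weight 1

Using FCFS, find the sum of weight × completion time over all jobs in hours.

FIFO (arrival order): #101 #108 #115 #122 #129 #136.
#101: finishes 2, weight 5, w·C = 10
#108: finishes 11, weight 9, w·C = 99
#115: finishes 26, weight 2, w·C = 52
#122: finishes 29, weight 13, w·C = 377
#129: finishes 45, weight 11, w·C = 495
#136: finishes 58, weight 1, w·C = 58
Sum = 10+99+52+377+495+58 = 1091.

1091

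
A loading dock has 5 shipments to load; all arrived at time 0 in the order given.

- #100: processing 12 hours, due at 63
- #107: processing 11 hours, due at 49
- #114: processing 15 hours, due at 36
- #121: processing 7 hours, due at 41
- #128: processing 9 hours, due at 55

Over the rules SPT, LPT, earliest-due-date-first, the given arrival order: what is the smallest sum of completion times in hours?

SPT (increasing processing time): #121 #128 #107 #100 #114.
#121: 0→7
#128: 7→16
#107: 16→27
#100: 27→39
#114: 39→54
Sum = 7+16+27+39+54 = 143.
LPT (decreasing processing time): #114 #100 #107 #128 #121.
#114: 0→15
#100: 15→27
#107: 27→38
#128: 38→47
#121: 47→54
Sum = 15+27+38+47+54 = 181.
EDD (increasing due date): #114 #121 #107 #128 #100.
#114: 0→15
#121: 15→22
#107: 22→33
#128: 33→42
#100: 42→54
Sum = 15+22+33+42+54 = 166.
FIFO (arrival order): #100 #107 #114 #121 #128.
#100: 0→12
#107: 12→23
#114: 23→38
#121: 38→45
#128: 45→54
Sum = 12+23+38+45+54 = 172.
SPT 143, LPT 181, EDD 166, FIFO 172 → minimum 143.

143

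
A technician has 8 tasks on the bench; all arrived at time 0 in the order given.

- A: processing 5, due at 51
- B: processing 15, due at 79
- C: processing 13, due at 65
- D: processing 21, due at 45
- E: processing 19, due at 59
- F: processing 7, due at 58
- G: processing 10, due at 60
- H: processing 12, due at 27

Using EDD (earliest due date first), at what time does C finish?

EDD (increasing due date): H D A F E G C B.
H: 0→12
D: 12→33
A: 33→38
F: 38→45
E: 45→64
G: 64→74
C: 74→87

87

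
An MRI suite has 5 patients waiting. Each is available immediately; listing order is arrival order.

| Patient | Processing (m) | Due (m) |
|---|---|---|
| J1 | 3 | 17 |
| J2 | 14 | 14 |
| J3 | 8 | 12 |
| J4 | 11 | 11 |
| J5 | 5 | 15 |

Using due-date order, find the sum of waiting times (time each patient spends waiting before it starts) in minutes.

EDD (increasing due date): J4 J3 J2 J5 J1.
J4: waits 0, runs 0→11
J3: waits 11, runs 11→19
J2: waits 19, runs 19→33
J5: waits 33, runs 33→38
J1: waits 38, runs 38→41
Sum = 0+11+19+33+38 = 101.

101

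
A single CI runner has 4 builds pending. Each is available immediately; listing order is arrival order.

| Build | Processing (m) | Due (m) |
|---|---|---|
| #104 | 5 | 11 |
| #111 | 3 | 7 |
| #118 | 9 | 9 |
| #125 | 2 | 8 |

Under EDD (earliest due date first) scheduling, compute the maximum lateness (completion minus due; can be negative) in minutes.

EDD (increasing due date): #111 #125 #118 #104.
#111: 0→3, due 7, lateness -4
#125: 3→5, due 8, lateness -3
#118: 5→14, due 9, lateness 5
#104: 14→19, due 11, lateness 8
Maximum = 8.

8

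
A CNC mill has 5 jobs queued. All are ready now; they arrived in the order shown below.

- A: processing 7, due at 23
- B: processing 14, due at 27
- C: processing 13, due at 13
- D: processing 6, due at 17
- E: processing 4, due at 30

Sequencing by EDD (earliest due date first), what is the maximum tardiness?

EDD (increasing due date): C D A B E.
C: 0→13, due 13, tardiness 0
D: 13→19, due 17, tardiness 2
A: 19→26, due 23, tardiness 3
B: 26→40, due 27, tardiness 13
E: 40→44, due 30, tardiness 14
Maximum = 14.

14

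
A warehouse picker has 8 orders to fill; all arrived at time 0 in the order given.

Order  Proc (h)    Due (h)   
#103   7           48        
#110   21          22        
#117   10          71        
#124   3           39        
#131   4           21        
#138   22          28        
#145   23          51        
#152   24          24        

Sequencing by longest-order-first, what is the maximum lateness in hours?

90

LPT (decreasing processing time): #152 #145 #138 #110 #117 #103 #131 #124.
#152: 0→24, due 24, lateness 0
#145: 24→47, due 51, lateness -4
#138: 47→69, due 28, lateness 41
#110: 69→90, due 22, lateness 68
#117: 90→100, due 71, lateness 29
#103: 100→107, due 48, lateness 59
#131: 107→111, due 21, lateness 90
#124: 111→114, due 39, lateness 75
Maximum = 90.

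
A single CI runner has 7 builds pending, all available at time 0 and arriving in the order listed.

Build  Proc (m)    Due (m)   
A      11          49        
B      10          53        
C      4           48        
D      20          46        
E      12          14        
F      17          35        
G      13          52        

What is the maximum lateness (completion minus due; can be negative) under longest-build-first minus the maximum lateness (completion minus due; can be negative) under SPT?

7

LPT (decreasing processing time): D F G E A B C.
D: 0→20, due 46, lateness -26
F: 20→37, due 35, lateness 2
G: 37→50, due 52, lateness -2
E: 50→62, due 14, lateness 48
A: 62→73, due 49, lateness 24
B: 73→83, due 53, lateness 30
C: 83→87, due 48, lateness 39
Maximum = 48.
SPT (increasing processing time): C B A E G F D.
C: 0→4, due 48, lateness -44
B: 4→14, due 53, lateness -39
A: 14→25, due 49, lateness -24
E: 25→37, due 14, lateness 23
G: 37→50, due 52, lateness -2
F: 50→67, due 35, lateness 32
D: 67→87, due 46, lateness 41
Maximum = 41.
Difference = 48 − 41 = 7.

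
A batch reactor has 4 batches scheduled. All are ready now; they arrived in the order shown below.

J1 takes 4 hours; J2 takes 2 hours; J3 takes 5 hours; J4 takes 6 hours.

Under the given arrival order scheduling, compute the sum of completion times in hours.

FIFO (arrival order): J1 J2 J3 J4.
J1: 0→4
J2: 4→6
J3: 6→11
J4: 11→17
Sum = 4+6+11+17 = 38.

38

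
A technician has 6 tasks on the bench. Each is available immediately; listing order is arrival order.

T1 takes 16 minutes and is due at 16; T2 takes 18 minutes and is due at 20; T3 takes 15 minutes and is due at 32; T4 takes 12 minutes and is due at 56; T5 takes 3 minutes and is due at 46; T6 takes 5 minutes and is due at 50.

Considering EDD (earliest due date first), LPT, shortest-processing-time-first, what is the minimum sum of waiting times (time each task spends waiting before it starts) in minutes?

117

EDD (increasing due date): T1 T2 T3 T5 T6 T4.
T1: waits 0, runs 0→16
T2: waits 16, runs 16→34
T3: waits 34, runs 34→49
T5: waits 49, runs 49→52
T6: waits 52, runs 52→57
T4: waits 57, runs 57→69
Sum = 0+16+34+49+52+57 = 208.
LPT (decreasing processing time): T2 T1 T3 T4 T6 T5.
T2: waits 0, runs 0→18
T1: waits 18, runs 18→34
T3: waits 34, runs 34→49
T4: waits 49, runs 49→61
T6: waits 61, runs 61→66
T5: waits 66, runs 66→69
Sum = 0+18+34+49+61+66 = 228.
SPT (increasing processing time): T5 T6 T4 T3 T1 T2.
T5: waits 0, runs 0→3
T6: waits 3, runs 3→8
T4: waits 8, runs 8→20
T3: waits 20, runs 20→35
T1: waits 35, runs 35→51
T2: waits 51, runs 51→69
Sum = 0+3+8+20+35+51 = 117.
EDD 208, LPT 228, SPT 117 → minimum 117.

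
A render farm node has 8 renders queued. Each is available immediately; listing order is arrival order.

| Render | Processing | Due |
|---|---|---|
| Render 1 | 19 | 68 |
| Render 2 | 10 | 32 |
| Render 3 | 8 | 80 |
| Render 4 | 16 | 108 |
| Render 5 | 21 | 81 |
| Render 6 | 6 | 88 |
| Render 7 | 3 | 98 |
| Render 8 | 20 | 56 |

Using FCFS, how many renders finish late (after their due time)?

FIFO (arrival order): Render 1 Render 2 Render 3 Render 4 Render 5 Render 6 Render 7 Render 8.
Render 1: 0→19, due 68, tardiness 0
Render 2: 19→29, due 32, tardiness 0
Render 3: 29→37, due 80, tardiness 0
Render 4: 37→53, due 108, tardiness 0
Render 5: 53→74, due 81, tardiness 0
Render 6: 74→80, due 88, tardiness 0
Render 7: 80→83, due 98, tardiness 0
Render 8: 83→103, due 56, tardiness 47
Late renders: 1.

1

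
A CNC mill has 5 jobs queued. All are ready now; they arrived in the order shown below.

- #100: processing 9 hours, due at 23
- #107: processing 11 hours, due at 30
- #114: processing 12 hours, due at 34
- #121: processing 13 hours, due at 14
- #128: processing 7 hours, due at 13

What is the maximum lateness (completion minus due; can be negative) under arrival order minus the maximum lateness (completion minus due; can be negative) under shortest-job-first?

1

FIFO (arrival order): #100 #107 #114 #121 #128.
#100: 0→9, due 23, lateness -14
#107: 9→20, due 30, lateness -10
#114: 20→32, due 34, lateness -2
#121: 32→45, due 14, lateness 31
#128: 45→52, due 13, lateness 39
Maximum = 39.
SPT (increasing processing time): #128 #100 #107 #114 #121.
#128: 0→7, due 13, lateness -6
#100: 7→16, due 23, lateness -7
#107: 16→27, due 30, lateness -3
#114: 27→39, due 34, lateness 5
#121: 39→52, due 14, lateness 38
Maximum = 38.
Difference = 39 − 38 = 1.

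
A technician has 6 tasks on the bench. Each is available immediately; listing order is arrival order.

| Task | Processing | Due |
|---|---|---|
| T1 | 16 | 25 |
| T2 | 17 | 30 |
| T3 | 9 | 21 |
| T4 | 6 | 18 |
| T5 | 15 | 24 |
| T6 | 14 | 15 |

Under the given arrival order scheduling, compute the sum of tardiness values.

155

FIFO (arrival order): T1 T2 T3 T4 T5 T6.
T1: 0→16, due 25, tardiness 0
T2: 16→33, due 30, tardiness 3
T3: 33→42, due 21, tardiness 21
T4: 42→48, due 18, tardiness 30
T5: 48→63, due 24, tardiness 39
T6: 63→77, due 15, tardiness 62
Sum = 0+3+21+30+39+62 = 155.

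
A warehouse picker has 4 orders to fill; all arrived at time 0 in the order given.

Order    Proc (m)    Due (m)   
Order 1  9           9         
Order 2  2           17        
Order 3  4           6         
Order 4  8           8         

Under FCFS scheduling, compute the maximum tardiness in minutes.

FIFO (arrival order): Order 1 Order 2 Order 3 Order 4.
Order 1: 0→9, due 9, tardiness 0
Order 2: 9→11, due 17, tardiness 0
Order 3: 11→15, due 6, tardiness 9
Order 4: 15→23, due 8, tardiness 15
Maximum = 15.

15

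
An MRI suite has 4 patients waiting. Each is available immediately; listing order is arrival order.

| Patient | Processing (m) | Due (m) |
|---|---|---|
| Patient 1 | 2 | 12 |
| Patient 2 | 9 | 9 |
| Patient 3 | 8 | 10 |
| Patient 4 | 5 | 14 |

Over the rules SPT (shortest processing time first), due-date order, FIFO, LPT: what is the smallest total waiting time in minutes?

SPT (increasing processing time): Patient 1 Patient 4 Patient 3 Patient 2.
Patient 1: waits 0, runs 0→2
Patient 4: waits 2, runs 2→7
Patient 3: waits 7, runs 7→15
Patient 2: waits 15, runs 15→24
Sum = 0+2+7+15 = 24.
EDD (increasing due date): Patient 2 Patient 3 Patient 1 Patient 4.
Patient 2: waits 0, runs 0→9
Patient 3: waits 9, runs 9→17
Patient 1: waits 17, runs 17→19
Patient 4: waits 19, runs 19→24
Sum = 0+9+17+19 = 45.
FIFO (arrival order): Patient 1 Patient 2 Patient 3 Patient 4.
Patient 1: waits 0, runs 0→2
Patient 2: waits 2, runs 2→11
Patient 3: waits 11, runs 11→19
Patient 4: waits 19, runs 19→24
Sum = 0+2+11+19 = 32.
LPT (decreasing processing time): Patient 2 Patient 3 Patient 4 Patient 1.
Patient 2: waits 0, runs 0→9
Patient 3: waits 9, runs 9→17
Patient 4: waits 17, runs 17→22
Patient 1: waits 22, runs 22→24
Sum = 0+9+17+22 = 48.
SPT 24, EDD 45, FIFO 32, LPT 48 → minimum 24.

24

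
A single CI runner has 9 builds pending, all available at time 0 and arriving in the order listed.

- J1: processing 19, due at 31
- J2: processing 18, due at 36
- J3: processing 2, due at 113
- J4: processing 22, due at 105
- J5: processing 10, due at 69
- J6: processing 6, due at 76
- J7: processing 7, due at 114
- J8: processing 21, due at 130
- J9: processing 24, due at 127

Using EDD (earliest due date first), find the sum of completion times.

629

EDD (increasing due date): J1 J2 J5 J6 J4 J3 J7 J9 J8.
J1: 0→19
J2: 19→37
J5: 37→47
J6: 47→53
J4: 53→75
J3: 75→77
J7: 77→84
J9: 84→108
J8: 108→129
Sum = 19+37+47+53+75+77+84+108+129 = 629.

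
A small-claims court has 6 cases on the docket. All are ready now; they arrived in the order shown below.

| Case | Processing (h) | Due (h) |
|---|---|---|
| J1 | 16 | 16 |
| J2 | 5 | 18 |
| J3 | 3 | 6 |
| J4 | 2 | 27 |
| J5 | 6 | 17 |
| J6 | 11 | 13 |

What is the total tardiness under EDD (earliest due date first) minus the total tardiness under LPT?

EDD (increasing due date): J3 J6 J1 J5 J2 J4.
J3: 0→3, due 6, tardiness 0
J6: 3→14, due 13, tardiness 1
J1: 14→30, due 16, tardiness 14
J5: 30→36, due 17, tardiness 19
J2: 36→41, due 18, tardiness 23
J4: 41→43, due 27, tardiness 16
Sum = 0+1+14+19+23+16 = 73.
LPT (decreasing processing time): J1 J6 J5 J2 J3 J4.
J1: 0→16, due 16, tardiness 0
J6: 16→27, due 13, tardiness 14
J5: 27→33, due 17, tardiness 16
J2: 33→38, due 18, tardiness 20
J3: 38→41, due 6, tardiness 35
J4: 41→43, due 27, tardiness 16
Sum = 0+14+16+20+35+16 = 101.
Difference = 73 − 101 = -28.

-28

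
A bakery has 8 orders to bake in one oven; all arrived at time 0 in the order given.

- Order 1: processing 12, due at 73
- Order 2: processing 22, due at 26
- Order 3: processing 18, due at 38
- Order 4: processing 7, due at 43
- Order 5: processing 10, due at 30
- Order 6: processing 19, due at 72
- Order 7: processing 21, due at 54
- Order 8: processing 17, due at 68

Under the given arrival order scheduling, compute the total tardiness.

206

FIFO (arrival order): Order 1 Order 2 Order 3 Order 4 Order 5 Order 6 Order 7 Order 8.
Order 1: 0→12, due 73, tardiness 0
Order 2: 12→34, due 26, tardiness 8
Order 3: 34→52, due 38, tardiness 14
Order 4: 52→59, due 43, tardiness 16
Order 5: 59→69, due 30, tardiness 39
Order 6: 69→88, due 72, tardiness 16
Order 7: 88→109, due 54, tardiness 55
Order 8: 109→126, due 68, tardiness 58
Sum = 0+8+14+16+39+16+55+58 = 206.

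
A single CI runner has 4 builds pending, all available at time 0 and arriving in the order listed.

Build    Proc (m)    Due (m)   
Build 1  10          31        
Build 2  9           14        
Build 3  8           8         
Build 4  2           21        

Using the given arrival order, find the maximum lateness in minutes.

FIFO (arrival order): Build 1 Build 2 Build 3 Build 4.
Build 1: 0→10, due 31, lateness -21
Build 2: 10→19, due 14, lateness 5
Build 3: 19→27, due 8, lateness 19
Build 4: 27→29, due 21, lateness 8
Maximum = 19.

19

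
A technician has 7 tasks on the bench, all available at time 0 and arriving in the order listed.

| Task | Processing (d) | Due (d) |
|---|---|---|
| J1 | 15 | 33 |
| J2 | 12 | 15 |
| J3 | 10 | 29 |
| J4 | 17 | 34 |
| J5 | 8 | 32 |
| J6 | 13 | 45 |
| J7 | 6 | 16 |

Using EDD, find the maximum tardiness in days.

EDD (increasing due date): J2 J7 J3 J5 J1 J4 J6.
J2: 0→12, due 15, tardiness 0
J7: 12→18, due 16, tardiness 2
J3: 18→28, due 29, tardiness 0
J5: 28→36, due 32, tardiness 4
J1: 36→51, due 33, tardiness 18
J4: 51→68, due 34, tardiness 34
J6: 68→81, due 45, tardiness 36
Maximum = 36.

36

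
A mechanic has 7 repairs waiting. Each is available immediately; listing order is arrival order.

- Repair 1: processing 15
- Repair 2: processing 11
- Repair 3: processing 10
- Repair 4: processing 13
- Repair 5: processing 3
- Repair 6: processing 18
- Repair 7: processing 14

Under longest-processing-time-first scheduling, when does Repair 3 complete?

LPT (decreasing processing time): Repair 6 Repair 1 Repair 7 Repair 4 Repair 2 Repair 3 Repair 5.
Repair 6: 0→18
Repair 1: 18→33
Repair 7: 33→47
Repair 4: 47→60
Repair 2: 60→71
Repair 3: 71→81

81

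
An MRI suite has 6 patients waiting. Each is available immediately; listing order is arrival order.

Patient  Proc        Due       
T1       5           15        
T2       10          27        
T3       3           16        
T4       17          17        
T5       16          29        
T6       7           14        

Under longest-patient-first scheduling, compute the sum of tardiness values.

138

LPT (decreasing processing time): T4 T5 T2 T6 T1 T3.
T4: 0→17, due 17, tardiness 0
T5: 17→33, due 29, tardiness 4
T2: 33→43, due 27, tardiness 16
T6: 43→50, due 14, tardiness 36
T1: 50→55, due 15, tardiness 40
T3: 55→58, due 16, tardiness 42
Sum = 0+4+16+36+40+42 = 138.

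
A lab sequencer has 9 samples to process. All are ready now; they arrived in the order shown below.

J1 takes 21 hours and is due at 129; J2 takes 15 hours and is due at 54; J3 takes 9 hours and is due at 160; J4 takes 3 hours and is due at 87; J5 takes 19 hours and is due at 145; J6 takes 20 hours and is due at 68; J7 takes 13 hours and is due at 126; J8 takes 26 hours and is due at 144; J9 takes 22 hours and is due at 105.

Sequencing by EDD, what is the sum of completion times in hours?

722

EDD (increasing due date): J2 J6 J4 J9 J7 J1 J8 J5 J3.
J2: 0→15
J6: 15→35
J4: 35→38
J9: 38→60
J7: 60→73
J1: 73→94
J8: 94→120
J5: 120→139
J3: 139→148
Sum = 15+35+38+60+73+94+120+139+148 = 722.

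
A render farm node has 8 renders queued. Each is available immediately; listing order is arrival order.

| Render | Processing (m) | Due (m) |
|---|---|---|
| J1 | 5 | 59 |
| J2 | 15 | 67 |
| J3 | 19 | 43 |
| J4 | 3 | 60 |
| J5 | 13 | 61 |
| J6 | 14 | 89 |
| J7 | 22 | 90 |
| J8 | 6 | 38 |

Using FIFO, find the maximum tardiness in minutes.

FIFO (arrival order): J1 J2 J3 J4 J5 J6 J7 J8.
J1: 0→5, due 59, tardiness 0
J2: 5→20, due 67, tardiness 0
J3: 20→39, due 43, tardiness 0
J4: 39→42, due 60, tardiness 0
J5: 42→55, due 61, tardiness 0
J6: 55→69, due 89, tardiness 0
J7: 69→91, due 90, tardiness 1
J8: 91→97, due 38, tardiness 59
Maximum = 59.

59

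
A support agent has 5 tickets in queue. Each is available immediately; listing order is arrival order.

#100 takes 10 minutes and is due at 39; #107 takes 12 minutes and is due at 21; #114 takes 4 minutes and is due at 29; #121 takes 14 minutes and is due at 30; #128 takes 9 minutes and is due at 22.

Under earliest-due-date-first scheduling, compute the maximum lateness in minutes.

EDD (increasing due date): #107 #128 #114 #121 #100.
#107: 0→12, due 21, lateness -9
#128: 12→21, due 22, lateness -1
#114: 21→25, due 29, lateness -4
#121: 25→39, due 30, lateness 9
#100: 39→49, due 39, lateness 10
Maximum = 10.

10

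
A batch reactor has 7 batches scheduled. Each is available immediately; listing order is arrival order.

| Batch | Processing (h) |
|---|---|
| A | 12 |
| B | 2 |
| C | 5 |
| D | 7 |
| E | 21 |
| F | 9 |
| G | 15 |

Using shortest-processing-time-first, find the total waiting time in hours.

SPT (increasing processing time): B C D F A G E.
B: waits 0, runs 0→2
C: waits 2, runs 2→7
D: waits 7, runs 7→14
F: waits 14, runs 14→23
A: waits 23, runs 23→35
G: waits 35, runs 35→50
E: waits 50, runs 50→71
Sum = 0+2+7+14+23+35+50 = 131.

131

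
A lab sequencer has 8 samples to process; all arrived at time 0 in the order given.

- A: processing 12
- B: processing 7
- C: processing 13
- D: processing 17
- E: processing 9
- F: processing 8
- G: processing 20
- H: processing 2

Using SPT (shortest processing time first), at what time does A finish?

SPT (increasing processing time): H B F E A C D G.
H: 0→2
B: 2→9
F: 9→17
E: 17→26
A: 26→38

38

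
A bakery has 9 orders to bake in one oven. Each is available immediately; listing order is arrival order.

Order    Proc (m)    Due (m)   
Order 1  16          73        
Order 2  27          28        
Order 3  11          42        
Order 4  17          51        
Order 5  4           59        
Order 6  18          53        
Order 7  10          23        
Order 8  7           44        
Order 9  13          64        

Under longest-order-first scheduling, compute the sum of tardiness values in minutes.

LPT (decreasing processing time): Order 2 Order 6 Order 4 Order 1 Order 9 Order 3 Order 7 Order 8 Order 5.
Order 2: 0→27, due 28, tardiness 0
Order 6: 27→45, due 53, tardiness 0
Order 4: 45→62, due 51, tardiness 11
Order 1: 62→78, due 73, tardiness 5
Order 9: 78→91, due 64, tardiness 27
Order 3: 91→102, due 42, tardiness 60
Order 7: 102→112, due 23, tardiness 89
Order 8: 112→119, due 44, tardiness 75
Order 5: 119→123, due 59, tardiness 64
Sum = 0+0+11+5+27+60+89+75+64 = 331.

331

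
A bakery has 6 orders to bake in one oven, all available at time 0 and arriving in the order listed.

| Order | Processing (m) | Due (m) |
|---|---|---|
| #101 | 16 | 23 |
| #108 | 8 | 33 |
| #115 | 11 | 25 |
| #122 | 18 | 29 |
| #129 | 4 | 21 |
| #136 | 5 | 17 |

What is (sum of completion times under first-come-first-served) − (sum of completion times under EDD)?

56

FIFO (arrival order): #101 #108 #115 #122 #129 #136.
#101: 0→16
#108: 16→24
#115: 24→35
#122: 35→53
#129: 53→57
#136: 57→62
Sum = 16+24+35+53+57+62 = 247.
EDD (increasing due date): #136 #129 #101 #115 #122 #108.
#136: 0→5
#129: 5→9
#101: 9→25
#115: 25→36
#122: 36→54
#108: 54→62
Sum = 5+9+25+36+54+62 = 191.
Difference = 247 − 191 = 56.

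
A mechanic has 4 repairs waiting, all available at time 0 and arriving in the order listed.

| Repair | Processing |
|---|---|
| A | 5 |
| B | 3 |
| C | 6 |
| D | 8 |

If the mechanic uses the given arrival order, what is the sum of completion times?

FIFO (arrival order): A B C D.
A: 0→5
B: 5→8
C: 8→14
D: 14→22
Sum = 5+8+14+22 = 49.

49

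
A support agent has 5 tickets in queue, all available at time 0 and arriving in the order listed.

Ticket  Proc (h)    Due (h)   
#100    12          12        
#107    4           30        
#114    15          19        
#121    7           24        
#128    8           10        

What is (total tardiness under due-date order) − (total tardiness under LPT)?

EDD (increasing due date): #128 #100 #114 #121 #107.
#128: 0→8, due 10, tardiness 0
#100: 8→20, due 12, tardiness 8
#114: 20→35, due 19, tardiness 16
#121: 35→42, due 24, tardiness 18
#107: 42→46, due 30, tardiness 16
Sum = 0+8+16+18+16 = 58.
LPT (decreasing processing time): #114 #100 #128 #121 #107.
#114: 0→15, due 19, tardiness 0
#100: 15→27, due 12, tardiness 15
#128: 27→35, due 10, tardiness 25
#121: 35→42, due 24, tardiness 18
#107: 42→46, due 30, tardiness 16
Sum = 0+15+25+18+16 = 74.
Difference = 58 − 74 = -16.

-16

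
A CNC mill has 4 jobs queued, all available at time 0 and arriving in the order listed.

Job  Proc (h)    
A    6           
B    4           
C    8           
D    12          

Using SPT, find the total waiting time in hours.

SPT (increasing processing time): B A C D.
B: waits 0, runs 0→4
A: waits 4, runs 4→10
C: waits 10, runs 10→18
D: waits 18, runs 18→30
Sum = 0+4+10+18 = 32.

32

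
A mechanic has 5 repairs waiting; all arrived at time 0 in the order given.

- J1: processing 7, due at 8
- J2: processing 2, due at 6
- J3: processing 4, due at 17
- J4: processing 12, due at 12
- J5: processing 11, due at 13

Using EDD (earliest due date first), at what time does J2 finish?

EDD (increasing due date): J2 J1 J4 J5 J3.
J2: 0→2

2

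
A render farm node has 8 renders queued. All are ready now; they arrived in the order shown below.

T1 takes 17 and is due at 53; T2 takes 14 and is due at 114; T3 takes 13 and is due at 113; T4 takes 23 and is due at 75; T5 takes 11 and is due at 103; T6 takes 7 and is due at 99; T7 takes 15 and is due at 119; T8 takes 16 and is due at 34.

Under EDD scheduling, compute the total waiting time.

EDD (increasing due date): T8 T1 T4 T6 T5 T3 T2 T7.
T8: waits 0, runs 0→16
T1: waits 16, runs 16→33
T4: waits 33, runs 33→56
T6: waits 56, runs 56→63
T5: waits 63, runs 63→74
T3: waits 74, runs 74→87
T2: waits 87, runs 87→101
T7: waits 101, runs 101→116
Sum = 0+16+33+56+63+74+87+101 = 430.

430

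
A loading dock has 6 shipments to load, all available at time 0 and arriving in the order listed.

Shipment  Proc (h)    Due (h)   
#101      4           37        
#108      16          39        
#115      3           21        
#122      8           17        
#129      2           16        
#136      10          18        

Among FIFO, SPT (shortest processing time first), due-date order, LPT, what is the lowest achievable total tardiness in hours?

FIFO (arrival order): #101 #108 #115 #122 #129 #136.
#101: 0→4, due 37, tardiness 0
#108: 4→20, due 39, tardiness 0
#115: 20→23, due 21, tardiness 2
#122: 23→31, due 17, tardiness 14
#129: 31→33, due 16, tardiness 17
#136: 33→43, due 18, tardiness 25
Sum = 0+0+2+14+17+25 = 58.
SPT (increasing processing time): #129 #115 #101 #122 #136 #108.
#129: 0→2, due 16, tardiness 0
#115: 2→5, due 21, tardiness 0
#101: 5→9, due 37, tardiness 0
#122: 9→17, due 17, tardiness 0
#136: 17→27, due 18, tardiness 9
#108: 27→43, due 39, tardiness 4
Sum = 0+0+0+0+9+4 = 13.
EDD (increasing due date): #129 #122 #136 #115 #101 #108.
#129: 0→2, due 16, tardiness 0
#122: 2→10, due 17, tardiness 0
#136: 10→20, due 18, tardiness 2
#115: 20→23, due 21, tardiness 2
#101: 23→27, due 37, tardiness 0
#108: 27→43, due 39, tardiness 4
Sum = 0+0+2+2+0+4 = 8.
LPT (decreasing processing time): #108 #136 #122 #101 #115 #129.
#108: 0→16, due 39, tardiness 0
#136: 16→26, due 18, tardiness 8
#122: 26→34, due 17, tardiness 17
#101: 34→38, due 37, tardiness 1
#115: 38→41, due 21, tardiness 20
#129: 41→43, due 16, tardiness 27
Sum = 0+8+17+1+20+27 = 73.
FIFO 58, SPT 13, EDD 8, LPT 73 → minimum 8.

8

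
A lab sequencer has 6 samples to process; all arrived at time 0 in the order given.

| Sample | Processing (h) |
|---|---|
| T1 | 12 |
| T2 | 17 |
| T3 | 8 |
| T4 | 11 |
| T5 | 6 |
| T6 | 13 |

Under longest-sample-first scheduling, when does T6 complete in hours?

LPT (decreasing processing time): T2 T6 T1 T4 T3 T5.
T2: 0→17
T6: 17→30

30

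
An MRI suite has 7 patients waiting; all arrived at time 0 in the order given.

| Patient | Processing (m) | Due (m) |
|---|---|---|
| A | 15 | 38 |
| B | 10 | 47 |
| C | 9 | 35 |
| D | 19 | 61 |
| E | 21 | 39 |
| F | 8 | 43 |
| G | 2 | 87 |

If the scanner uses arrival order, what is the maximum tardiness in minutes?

39

FIFO (arrival order): A B C D E F G.
A: 0→15, due 38, tardiness 0
B: 15→25, due 47, tardiness 0
C: 25→34, due 35, tardiness 0
D: 34→53, due 61, tardiness 0
E: 53→74, due 39, tardiness 35
F: 74→82, due 43, tardiness 39
G: 82→84, due 87, tardiness 0
Maximum = 39.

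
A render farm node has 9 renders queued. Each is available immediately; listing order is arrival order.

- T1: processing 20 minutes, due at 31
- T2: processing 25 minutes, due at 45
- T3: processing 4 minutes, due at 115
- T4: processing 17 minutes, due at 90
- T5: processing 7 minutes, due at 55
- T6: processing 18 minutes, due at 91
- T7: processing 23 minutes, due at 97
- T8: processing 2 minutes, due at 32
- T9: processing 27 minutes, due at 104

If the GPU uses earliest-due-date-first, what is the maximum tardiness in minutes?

EDD (increasing due date): T1 T8 T2 T5 T4 T6 T7 T9 T3.
T1: 0→20, due 31, tardiness 0
T8: 20→22, due 32, tardiness 0
T2: 22→47, due 45, tardiness 2
T5: 47→54, due 55, tardiness 0
T4: 54→71, due 90, tardiness 0
T6: 71→89, due 91, tardiness 0
T7: 89→112, due 97, tardiness 15
T9: 112→139, due 104, tardiness 35
T3: 139→143, due 115, tardiness 28
Maximum = 35.

35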